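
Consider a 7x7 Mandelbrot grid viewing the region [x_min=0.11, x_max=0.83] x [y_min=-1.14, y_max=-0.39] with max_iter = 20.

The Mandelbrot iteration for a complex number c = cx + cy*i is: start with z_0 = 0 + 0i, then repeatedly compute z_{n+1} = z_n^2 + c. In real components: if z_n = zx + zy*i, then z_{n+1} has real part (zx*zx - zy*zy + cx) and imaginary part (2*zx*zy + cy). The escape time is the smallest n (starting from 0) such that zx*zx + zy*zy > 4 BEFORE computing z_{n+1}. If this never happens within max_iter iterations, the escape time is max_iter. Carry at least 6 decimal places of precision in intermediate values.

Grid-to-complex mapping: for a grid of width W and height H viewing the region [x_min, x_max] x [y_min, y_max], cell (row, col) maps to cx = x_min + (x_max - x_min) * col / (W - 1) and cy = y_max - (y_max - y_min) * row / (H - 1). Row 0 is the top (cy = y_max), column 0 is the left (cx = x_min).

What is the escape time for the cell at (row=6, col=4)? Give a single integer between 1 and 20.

Answer: 2

Derivation:
z_0 = 0 + 0i, c = 0.5900 + -1.1400i
Iter 1: z = 0.5900 + -1.1400i, |z|^2 = 1.6477
Iter 2: z = -0.3615 + -2.4852i, |z|^2 = 6.3069
Escaped at iteration 2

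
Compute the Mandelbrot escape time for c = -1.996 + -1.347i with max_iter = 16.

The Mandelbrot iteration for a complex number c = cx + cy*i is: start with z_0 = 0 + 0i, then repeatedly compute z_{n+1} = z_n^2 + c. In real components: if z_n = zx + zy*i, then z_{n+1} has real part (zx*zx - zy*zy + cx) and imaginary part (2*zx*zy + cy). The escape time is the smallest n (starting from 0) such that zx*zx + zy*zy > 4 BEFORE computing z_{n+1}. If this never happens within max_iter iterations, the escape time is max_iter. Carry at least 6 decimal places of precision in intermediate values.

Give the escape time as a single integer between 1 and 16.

z_0 = 0 + 0i, c = -1.9960 + -1.3470i
Iter 1: z = -1.9960 + -1.3470i, |z|^2 = 5.7984
Escaped at iteration 1

Answer: 1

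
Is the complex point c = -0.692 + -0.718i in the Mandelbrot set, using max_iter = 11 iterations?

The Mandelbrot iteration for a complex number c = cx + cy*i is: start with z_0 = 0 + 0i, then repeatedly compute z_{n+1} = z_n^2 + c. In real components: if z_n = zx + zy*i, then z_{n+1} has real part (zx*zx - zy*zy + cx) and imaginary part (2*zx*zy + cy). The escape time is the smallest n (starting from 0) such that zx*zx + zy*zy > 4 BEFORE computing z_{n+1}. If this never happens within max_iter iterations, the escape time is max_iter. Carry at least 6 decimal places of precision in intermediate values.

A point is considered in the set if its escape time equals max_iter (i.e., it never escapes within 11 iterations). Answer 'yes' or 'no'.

Answer: no

Derivation:
z_0 = 0 + 0i, c = -0.6920 + -0.7180i
Iter 1: z = -0.6920 + -0.7180i, |z|^2 = 0.9944
Iter 2: z = -0.7287 + 0.2757i, |z|^2 = 0.6070
Iter 3: z = -0.2371 + -1.1198i, |z|^2 = 1.3102
Iter 4: z = -1.8898 + -0.1871i, |z|^2 = 3.6061
Iter 5: z = 2.8442 + -0.0110i, |z|^2 = 8.0894
Escaped at iteration 5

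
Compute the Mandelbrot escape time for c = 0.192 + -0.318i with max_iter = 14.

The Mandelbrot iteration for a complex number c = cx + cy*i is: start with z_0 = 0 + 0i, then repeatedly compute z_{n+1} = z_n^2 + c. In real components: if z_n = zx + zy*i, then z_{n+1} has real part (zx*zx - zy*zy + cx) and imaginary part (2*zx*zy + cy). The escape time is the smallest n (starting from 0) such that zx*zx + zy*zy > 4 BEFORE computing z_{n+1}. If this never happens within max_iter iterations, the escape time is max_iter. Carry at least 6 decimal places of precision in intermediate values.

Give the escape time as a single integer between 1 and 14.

z_0 = 0 + 0i, c = 0.1920 + -0.3180i
Iter 1: z = 0.1920 + -0.3180i, |z|^2 = 0.1380
Iter 2: z = 0.1277 + -0.4401i, |z|^2 = 0.2100
Iter 3: z = 0.0146 + -0.4304i, |z|^2 = 0.1855
Iter 4: z = 0.0069 + -0.3306i, |z|^2 = 0.1093
Iter 5: z = 0.0828 + -0.3226i, |z|^2 = 0.1109
Iter 6: z = 0.0948 + -0.3714i, |z|^2 = 0.1469
Iter 7: z = 0.0631 + -0.3884i, |z|^2 = 0.1548
Iter 8: z = 0.0451 + -0.3670i, |z|^2 = 0.1367
Iter 9: z = 0.0594 + -0.3511i, |z|^2 = 0.1268
Iter 10: z = 0.0722 + -0.3597i, |z|^2 = 0.1346
Iter 11: z = 0.0678 + -0.3700i, |z|^2 = 0.1415
Iter 12: z = 0.0597 + -0.3682i, |z|^2 = 0.1391
Iter 13: z = 0.0600 + -0.3620i, |z|^2 = 0.1346

Answer: 14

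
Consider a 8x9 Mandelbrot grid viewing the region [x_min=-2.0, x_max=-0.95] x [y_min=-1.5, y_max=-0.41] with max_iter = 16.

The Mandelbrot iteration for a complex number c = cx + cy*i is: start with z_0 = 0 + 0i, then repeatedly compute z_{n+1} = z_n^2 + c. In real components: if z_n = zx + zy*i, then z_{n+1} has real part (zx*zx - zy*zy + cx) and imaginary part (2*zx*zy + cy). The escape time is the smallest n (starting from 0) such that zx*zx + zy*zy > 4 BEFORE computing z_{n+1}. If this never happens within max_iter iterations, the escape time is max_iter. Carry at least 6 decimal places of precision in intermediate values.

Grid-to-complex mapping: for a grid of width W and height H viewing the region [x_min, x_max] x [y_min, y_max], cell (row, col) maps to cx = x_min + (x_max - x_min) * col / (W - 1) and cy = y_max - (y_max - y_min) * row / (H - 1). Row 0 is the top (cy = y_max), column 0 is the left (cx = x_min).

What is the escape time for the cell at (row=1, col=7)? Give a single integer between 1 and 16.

z_0 = 0 + 0i, c = -0.9500 + -0.5463i
Iter 1: z = -0.9500 + -0.5463i, |z|^2 = 1.2009
Iter 2: z = -0.3459 + 0.4916i, |z|^2 = 0.3613
Iter 3: z = -1.0721 + -0.8863i, |z|^2 = 1.9349
Iter 4: z = -0.5863 + 1.3542i, |z|^2 = 2.1775
Iter 5: z = -2.4400 + -2.1342i, |z|^2 = 10.5084
Escaped at iteration 5

Answer: 5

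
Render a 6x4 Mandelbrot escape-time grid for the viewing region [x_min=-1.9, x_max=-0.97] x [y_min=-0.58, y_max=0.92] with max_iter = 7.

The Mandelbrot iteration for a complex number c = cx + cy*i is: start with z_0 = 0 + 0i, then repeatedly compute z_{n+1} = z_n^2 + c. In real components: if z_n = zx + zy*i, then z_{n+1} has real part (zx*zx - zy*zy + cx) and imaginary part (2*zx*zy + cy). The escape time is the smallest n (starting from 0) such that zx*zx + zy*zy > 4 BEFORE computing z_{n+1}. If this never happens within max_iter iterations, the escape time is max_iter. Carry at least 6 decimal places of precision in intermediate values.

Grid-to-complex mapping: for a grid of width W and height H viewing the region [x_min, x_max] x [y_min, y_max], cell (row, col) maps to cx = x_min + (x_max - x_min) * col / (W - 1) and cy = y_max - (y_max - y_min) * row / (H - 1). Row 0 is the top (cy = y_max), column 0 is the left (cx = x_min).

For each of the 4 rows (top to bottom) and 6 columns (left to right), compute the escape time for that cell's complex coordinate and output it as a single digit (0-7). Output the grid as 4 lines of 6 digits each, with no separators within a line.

(row=0, col=0): c = -1.9000 + 0.9200i → escape time 1
(row=0, col=1): c = -1.7140 + 0.9200i → escape time 2
(row=0, col=2): c = -1.5280 + 0.9200i → escape time 3
(row=0, col=3): c = -1.3420 + 0.9200i → escape time 3
(row=0, col=4): c = -1.1560 + 0.9200i → escape time 3
(row=0, col=5): c = -0.9700 + 0.9200i → escape time 3
(row=1, col=0): c = -1.9000 + 0.4200i → escape time 3
(row=1, col=1): c = -1.7140 + 0.4200i → escape time 3
(row=1, col=2): c = -1.5280 + 0.4200i → escape time 4
(row=1, col=3): c = -1.3420 + 0.4200i → escape time 5
(row=1, col=4): c = -1.1560 + 0.4200i → escape time 6
(row=1, col=5): c = -0.9700 + 0.4200i → escape time 6
(row=2, col=0): c = -1.9000 + -0.0800i → escape time 5
(row=2, col=1): c = -1.7140 + -0.0800i → escape time 6
(row=2, col=2): c = -1.5280 + -0.0800i → escape time 7
(row=2, col=3): c = -1.3420 + -0.0800i → escape time 7
(row=2, col=4): c = -1.1560 + -0.0800i → escape time 7
(row=2, col=5): c = -0.9700 + -0.0800i → escape time 7
(row=3, col=0): c = -1.9000 + -0.5800i → escape time 2
(row=3, col=1): c = -1.7140 + -0.5800i → escape time 3
(row=3, col=2): c = -1.5280 + -0.5800i → escape time 3
(row=3, col=3): c = -1.3420 + -0.5800i → escape time 3
(row=3, col=4): c = -1.1560 + -0.5800i → escape time 4
(row=3, col=5): c = -0.9700 + -0.5800i → escape time 5

Answer: 123333
334566
567777
233345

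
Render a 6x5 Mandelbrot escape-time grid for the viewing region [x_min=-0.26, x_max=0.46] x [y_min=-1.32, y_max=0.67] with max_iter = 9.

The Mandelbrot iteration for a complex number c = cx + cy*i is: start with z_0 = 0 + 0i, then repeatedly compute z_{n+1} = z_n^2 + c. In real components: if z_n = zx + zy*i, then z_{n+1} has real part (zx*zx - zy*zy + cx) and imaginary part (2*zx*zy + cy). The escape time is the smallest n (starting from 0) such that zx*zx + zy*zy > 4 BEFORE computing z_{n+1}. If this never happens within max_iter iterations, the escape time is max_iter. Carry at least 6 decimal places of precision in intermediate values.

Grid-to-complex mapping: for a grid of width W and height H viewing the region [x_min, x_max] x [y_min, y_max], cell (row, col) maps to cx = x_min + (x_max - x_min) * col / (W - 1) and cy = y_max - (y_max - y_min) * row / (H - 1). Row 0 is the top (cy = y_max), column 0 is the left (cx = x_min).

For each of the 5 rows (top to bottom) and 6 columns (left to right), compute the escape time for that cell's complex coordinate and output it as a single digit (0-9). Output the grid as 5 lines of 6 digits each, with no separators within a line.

(row=0, col=0): c = -0.2600 + 0.6700i → escape time 9
(row=0, col=1): c = -0.1160 + 0.6700i → escape time 9
(row=0, col=2): c = 0.0280 + 0.6700i → escape time 9
(row=0, col=3): c = 0.1720 + 0.6700i → escape time 9
(row=0, col=4): c = 0.3160 + 0.6700i → escape time 7
(row=0, col=5): c = 0.4600 + 0.6700i → escape time 4
(row=1, col=0): c = -0.2600 + 0.1725i → escape time 9
(row=1, col=1): c = -0.1160 + 0.1725i → escape time 9
(row=1, col=2): c = 0.0280 + 0.1725i → escape time 9
(row=1, col=3): c = 0.1720 + 0.1725i → escape time 9
(row=1, col=4): c = 0.3160 + 0.1725i → escape time 9
(row=1, col=5): c = 0.4600 + 0.1725i → escape time 6
(row=2, col=0): c = -0.2600 + -0.3250i → escape time 9
(row=2, col=1): c = -0.1160 + -0.3250i → escape time 9
(row=2, col=2): c = 0.0280 + -0.3250i → escape time 9
(row=2, col=3): c = 0.1720 + -0.3250i → escape time 9
(row=2, col=4): c = 0.3160 + -0.3250i → escape time 9
(row=2, col=5): c = 0.4600 + -0.3250i → escape time 9
(row=3, col=0): c = -0.2600 + -0.8225i → escape time 9
(row=3, col=1): c = -0.1160 + -0.8225i → escape time 9
(row=3, col=2): c = 0.0280 + -0.8225i → escape time 9
(row=3, col=3): c = 0.1720 + -0.8225i → escape time 5
(row=3, col=4): c = 0.3160 + -0.8225i → escape time 4
(row=3, col=5): c = 0.4600 + -0.8225i → escape time 3
(row=4, col=0): c = -0.2600 + -1.3200i → escape time 2
(row=4, col=1): c = -0.1160 + -1.3200i → escape time 2
(row=4, col=2): c = 0.0280 + -1.3200i → escape time 2
(row=4, col=3): c = 0.1720 + -1.3200i → escape time 2
(row=4, col=4): c = 0.3160 + -1.3200i → escape time 2
(row=4, col=5): c = 0.4600 + -1.3200i → escape time 2

Answer: 999974
999996
999999
999543
222222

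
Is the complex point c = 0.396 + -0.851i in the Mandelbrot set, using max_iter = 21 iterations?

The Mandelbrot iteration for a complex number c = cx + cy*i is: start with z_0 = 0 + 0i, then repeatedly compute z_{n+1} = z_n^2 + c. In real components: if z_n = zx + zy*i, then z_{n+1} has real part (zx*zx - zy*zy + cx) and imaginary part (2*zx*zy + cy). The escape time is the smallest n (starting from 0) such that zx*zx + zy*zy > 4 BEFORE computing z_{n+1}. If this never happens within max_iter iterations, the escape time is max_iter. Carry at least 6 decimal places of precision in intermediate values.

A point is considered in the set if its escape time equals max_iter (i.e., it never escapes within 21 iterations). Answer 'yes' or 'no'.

Answer: no

Derivation:
z_0 = 0 + 0i, c = 0.3960 + -0.8510i
Iter 1: z = 0.3960 + -0.8510i, |z|^2 = 0.8810
Iter 2: z = -0.1714 + -1.5250i, |z|^2 = 2.3550
Iter 3: z = -1.9002 + -0.3283i, |z|^2 = 3.7186
Iter 4: z = 3.8991 + 0.3966i, |z|^2 = 15.3603
Escaped at iteration 4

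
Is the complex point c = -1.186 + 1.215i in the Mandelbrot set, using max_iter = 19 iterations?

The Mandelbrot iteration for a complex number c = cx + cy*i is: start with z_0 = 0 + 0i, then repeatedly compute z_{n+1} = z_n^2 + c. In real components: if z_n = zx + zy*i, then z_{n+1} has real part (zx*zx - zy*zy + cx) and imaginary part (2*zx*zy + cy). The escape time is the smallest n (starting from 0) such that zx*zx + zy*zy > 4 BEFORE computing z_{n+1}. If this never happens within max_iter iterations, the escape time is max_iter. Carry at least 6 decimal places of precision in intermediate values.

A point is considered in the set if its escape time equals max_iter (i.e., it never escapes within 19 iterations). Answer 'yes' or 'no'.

z_0 = 0 + 0i, c = -1.1860 + 1.2150i
Iter 1: z = -1.1860 + 1.2150i, |z|^2 = 2.8828
Iter 2: z = -1.2556 + -1.6670i, |z|^2 = 4.3554
Escaped at iteration 2

Answer: no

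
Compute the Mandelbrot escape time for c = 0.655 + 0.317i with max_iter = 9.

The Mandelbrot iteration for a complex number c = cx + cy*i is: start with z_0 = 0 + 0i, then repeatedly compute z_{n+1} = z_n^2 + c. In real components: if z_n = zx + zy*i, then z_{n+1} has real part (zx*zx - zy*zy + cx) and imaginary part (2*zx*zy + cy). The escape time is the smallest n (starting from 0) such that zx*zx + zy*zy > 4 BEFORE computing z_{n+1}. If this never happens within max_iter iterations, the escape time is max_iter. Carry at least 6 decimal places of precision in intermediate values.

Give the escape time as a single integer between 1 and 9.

z_0 = 0 + 0i, c = 0.6550 + 0.3170i
Iter 1: z = 0.6550 + 0.3170i, |z|^2 = 0.5295
Iter 2: z = 0.9835 + 0.7323i, |z|^2 = 1.5036
Iter 3: z = 1.0861 + 1.7574i, |z|^2 = 4.2682
Escaped at iteration 3

Answer: 3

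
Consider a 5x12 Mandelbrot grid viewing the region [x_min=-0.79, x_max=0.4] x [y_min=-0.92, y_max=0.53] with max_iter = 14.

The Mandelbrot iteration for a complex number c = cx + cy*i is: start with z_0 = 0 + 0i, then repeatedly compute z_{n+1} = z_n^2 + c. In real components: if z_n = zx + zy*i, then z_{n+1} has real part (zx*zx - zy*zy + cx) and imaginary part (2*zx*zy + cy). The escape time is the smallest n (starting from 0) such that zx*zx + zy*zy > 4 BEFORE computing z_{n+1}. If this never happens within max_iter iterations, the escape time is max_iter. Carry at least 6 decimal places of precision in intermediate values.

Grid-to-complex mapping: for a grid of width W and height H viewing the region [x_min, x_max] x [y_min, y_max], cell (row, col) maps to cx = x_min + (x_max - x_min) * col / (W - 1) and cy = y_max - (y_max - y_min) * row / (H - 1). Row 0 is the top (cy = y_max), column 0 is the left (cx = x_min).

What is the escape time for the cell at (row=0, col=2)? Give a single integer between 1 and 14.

Answer: 14

Derivation:
z_0 = 0 + 0i, c = -0.1950 + 0.5300i
Iter 1: z = -0.1950 + 0.5300i, |z|^2 = 0.3189
Iter 2: z = -0.4379 + 0.3233i, |z|^2 = 0.2963
Iter 3: z = -0.1078 + 0.2469i, |z|^2 = 0.0726
Iter 4: z = -0.2443 + 0.4768i, |z|^2 = 0.2870
Iter 5: z = -0.3626 + 0.2970i, |z|^2 = 0.2197
Iter 6: z = -0.1517 + 0.3146i, |z|^2 = 0.1220
Iter 7: z = -0.2709 + 0.4345i, |z|^2 = 0.2622
Iter 8: z = -0.3104 + 0.2945i, |z|^2 = 0.1831
Iter 9: z = -0.1854 + 0.3471i, |z|^2 = 0.1549
Iter 10: z = -0.2811 + 0.4013i, |z|^2 = 0.2401
Iter 11: z = -0.2770 + 0.3044i, |z|^2 = 0.1694
Iter 12: z = -0.2109 + 0.3614i, |z|^2 = 0.1751
Iter 13: z = -0.2811 + 0.3776i, |z|^2 = 0.2216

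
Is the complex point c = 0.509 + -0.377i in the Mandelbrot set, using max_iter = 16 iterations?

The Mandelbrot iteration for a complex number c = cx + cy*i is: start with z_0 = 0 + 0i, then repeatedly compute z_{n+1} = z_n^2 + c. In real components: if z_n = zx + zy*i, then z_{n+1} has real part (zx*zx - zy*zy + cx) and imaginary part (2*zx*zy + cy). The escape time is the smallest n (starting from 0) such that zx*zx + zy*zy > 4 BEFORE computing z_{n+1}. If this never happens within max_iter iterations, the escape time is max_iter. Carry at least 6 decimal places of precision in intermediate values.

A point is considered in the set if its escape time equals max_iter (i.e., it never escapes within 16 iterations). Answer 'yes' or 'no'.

Answer: no

Derivation:
z_0 = 0 + 0i, c = 0.5090 + -0.3770i
Iter 1: z = 0.5090 + -0.3770i, |z|^2 = 0.4012
Iter 2: z = 0.6260 + -0.7608i, |z|^2 = 0.9706
Iter 3: z = 0.3220 + -1.3294i, |z|^2 = 1.8711
Iter 4: z = -1.1547 + -1.2332i, |z|^2 = 2.8541
Iter 5: z = 0.3215 + 2.4709i, |z|^2 = 6.2089
Escaped at iteration 5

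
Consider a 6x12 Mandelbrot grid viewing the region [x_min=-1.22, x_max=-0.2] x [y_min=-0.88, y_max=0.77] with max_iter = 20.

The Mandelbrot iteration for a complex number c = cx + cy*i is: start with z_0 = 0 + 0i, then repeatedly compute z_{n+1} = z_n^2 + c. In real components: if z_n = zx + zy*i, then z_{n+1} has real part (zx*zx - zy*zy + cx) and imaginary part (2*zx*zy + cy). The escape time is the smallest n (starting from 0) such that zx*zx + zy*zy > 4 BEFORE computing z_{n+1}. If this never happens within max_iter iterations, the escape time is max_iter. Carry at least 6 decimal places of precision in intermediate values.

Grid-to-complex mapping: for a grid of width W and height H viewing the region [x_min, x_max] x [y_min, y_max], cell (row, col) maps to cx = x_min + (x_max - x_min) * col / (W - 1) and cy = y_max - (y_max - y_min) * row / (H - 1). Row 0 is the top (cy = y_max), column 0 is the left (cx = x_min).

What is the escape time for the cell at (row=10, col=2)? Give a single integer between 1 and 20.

Answer: 4

Derivation:
z_0 = 0 + 0i, c = -0.8120 + -0.7300i
Iter 1: z = -0.8120 + -0.7300i, |z|^2 = 1.1922
Iter 2: z = -0.6856 + 0.4555i, |z|^2 = 0.6775
Iter 3: z = -0.5495 + -1.3546i, |z|^2 = 2.1368
Iter 4: z = -2.3449 + 0.7587i, |z|^2 = 6.0742
Escaped at iteration 4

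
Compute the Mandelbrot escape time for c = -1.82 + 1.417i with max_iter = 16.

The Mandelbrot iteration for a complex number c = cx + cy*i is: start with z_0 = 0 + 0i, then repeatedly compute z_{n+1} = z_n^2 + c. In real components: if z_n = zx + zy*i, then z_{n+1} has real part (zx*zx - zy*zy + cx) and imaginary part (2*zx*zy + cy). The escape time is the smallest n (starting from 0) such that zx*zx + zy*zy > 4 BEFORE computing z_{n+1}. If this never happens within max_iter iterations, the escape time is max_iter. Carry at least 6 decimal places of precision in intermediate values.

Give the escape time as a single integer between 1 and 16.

Answer: 1

Derivation:
z_0 = 0 + 0i, c = -1.8200 + 1.4170i
Iter 1: z = -1.8200 + 1.4170i, |z|^2 = 5.3203
Escaped at iteration 1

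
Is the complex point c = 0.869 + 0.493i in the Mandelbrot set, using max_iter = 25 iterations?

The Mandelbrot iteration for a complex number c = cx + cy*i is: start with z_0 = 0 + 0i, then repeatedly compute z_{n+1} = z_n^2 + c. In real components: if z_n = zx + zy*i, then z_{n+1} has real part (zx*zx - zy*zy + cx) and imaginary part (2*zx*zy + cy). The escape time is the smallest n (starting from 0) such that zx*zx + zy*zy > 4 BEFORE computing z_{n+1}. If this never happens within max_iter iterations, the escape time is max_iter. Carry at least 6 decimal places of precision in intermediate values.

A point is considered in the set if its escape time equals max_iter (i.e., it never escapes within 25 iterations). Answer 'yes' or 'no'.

Answer: no

Derivation:
z_0 = 0 + 0i, c = 0.8690 + 0.4930i
Iter 1: z = 0.8690 + 0.4930i, |z|^2 = 0.9982
Iter 2: z = 1.3811 + 1.3498i, |z|^2 = 3.7295
Iter 3: z = 0.9544 + 4.2215i, |z|^2 = 18.7323
Escaped at iteration 3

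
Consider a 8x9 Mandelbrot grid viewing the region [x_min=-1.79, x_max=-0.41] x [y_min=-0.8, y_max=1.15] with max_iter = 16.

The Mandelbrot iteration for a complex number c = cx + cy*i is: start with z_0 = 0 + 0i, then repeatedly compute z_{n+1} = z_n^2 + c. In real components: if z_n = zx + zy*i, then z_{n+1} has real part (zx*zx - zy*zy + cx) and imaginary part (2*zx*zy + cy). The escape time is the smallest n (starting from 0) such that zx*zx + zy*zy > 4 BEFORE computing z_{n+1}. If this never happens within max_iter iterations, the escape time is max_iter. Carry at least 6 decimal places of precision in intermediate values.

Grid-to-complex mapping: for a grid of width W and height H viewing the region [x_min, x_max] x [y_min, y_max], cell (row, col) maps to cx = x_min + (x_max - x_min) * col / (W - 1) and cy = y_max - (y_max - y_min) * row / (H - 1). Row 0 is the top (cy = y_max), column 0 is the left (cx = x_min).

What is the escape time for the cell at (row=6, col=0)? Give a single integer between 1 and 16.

z_0 = 0 + 0i, c = -1.7900 + -0.3125i
Iter 1: z = -1.7900 + -0.3125i, |z|^2 = 3.3018
Iter 2: z = 1.3164 + 0.8062i, |z|^2 = 2.3831
Iter 3: z = -0.7070 + 1.8103i, |z|^2 = 3.7769
Iter 4: z = -4.5672 + -2.8723i, |z|^2 = 29.1092
Escaped at iteration 4

Answer: 4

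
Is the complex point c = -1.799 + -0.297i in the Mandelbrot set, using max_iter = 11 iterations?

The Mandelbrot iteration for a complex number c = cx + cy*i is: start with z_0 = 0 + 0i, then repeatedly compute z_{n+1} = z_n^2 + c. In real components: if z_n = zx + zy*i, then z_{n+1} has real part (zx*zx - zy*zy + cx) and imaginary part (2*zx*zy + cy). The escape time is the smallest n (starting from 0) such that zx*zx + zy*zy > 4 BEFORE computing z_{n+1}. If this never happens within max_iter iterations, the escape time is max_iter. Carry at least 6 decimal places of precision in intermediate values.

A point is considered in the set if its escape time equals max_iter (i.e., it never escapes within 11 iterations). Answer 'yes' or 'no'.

z_0 = 0 + 0i, c = -1.7990 + -0.2970i
Iter 1: z = -1.7990 + -0.2970i, |z|^2 = 3.3246
Iter 2: z = 1.3492 + 0.7716i, |z|^2 = 2.4157
Iter 3: z = -0.5741 + 1.7851i, |z|^2 = 3.5161
Iter 4: z = -4.6560 + -2.3465i, |z|^2 = 27.1844
Escaped at iteration 4

Answer: no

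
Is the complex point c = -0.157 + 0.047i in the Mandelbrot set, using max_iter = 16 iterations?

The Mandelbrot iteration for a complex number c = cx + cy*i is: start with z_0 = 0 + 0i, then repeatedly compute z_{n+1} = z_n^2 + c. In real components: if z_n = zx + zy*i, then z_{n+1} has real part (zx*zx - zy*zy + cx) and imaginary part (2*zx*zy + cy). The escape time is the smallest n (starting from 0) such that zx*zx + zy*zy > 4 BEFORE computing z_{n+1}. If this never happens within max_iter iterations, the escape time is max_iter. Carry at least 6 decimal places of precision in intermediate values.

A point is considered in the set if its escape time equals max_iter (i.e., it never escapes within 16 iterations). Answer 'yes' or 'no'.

Answer: yes

Derivation:
z_0 = 0 + 0i, c = -0.1570 + 0.0470i
Iter 1: z = -0.1570 + 0.0470i, |z|^2 = 0.0269
Iter 2: z = -0.1346 + 0.0322i, |z|^2 = 0.0191
Iter 3: z = -0.1399 + 0.0383i, |z|^2 = 0.0210
Iter 4: z = -0.1389 + 0.0363i, |z|^2 = 0.0206
Iter 5: z = -0.1390 + 0.0369i, |z|^2 = 0.0207
Iter 6: z = -0.1390 + 0.0367i, |z|^2 = 0.0207
Iter 7: z = -0.1390 + 0.0368i, |z|^2 = 0.0207
Iter 8: z = -0.1390 + 0.0368i, |z|^2 = 0.0207
Iter 9: z = -0.1390 + 0.0368i, |z|^2 = 0.0207
Iter 10: z = -0.1390 + 0.0368i, |z|^2 = 0.0207
Iter 11: z = -0.1390 + 0.0368i, |z|^2 = 0.0207
Iter 12: z = -0.1390 + 0.0368i, |z|^2 = 0.0207
Iter 13: z = -0.1390 + 0.0368i, |z|^2 = 0.0207
Iter 14: z = -0.1390 + 0.0368i, |z|^2 = 0.0207
Iter 15: z = -0.1390 + 0.0368i, |z|^2 = 0.0207
Did not escape in 16 iterations → in set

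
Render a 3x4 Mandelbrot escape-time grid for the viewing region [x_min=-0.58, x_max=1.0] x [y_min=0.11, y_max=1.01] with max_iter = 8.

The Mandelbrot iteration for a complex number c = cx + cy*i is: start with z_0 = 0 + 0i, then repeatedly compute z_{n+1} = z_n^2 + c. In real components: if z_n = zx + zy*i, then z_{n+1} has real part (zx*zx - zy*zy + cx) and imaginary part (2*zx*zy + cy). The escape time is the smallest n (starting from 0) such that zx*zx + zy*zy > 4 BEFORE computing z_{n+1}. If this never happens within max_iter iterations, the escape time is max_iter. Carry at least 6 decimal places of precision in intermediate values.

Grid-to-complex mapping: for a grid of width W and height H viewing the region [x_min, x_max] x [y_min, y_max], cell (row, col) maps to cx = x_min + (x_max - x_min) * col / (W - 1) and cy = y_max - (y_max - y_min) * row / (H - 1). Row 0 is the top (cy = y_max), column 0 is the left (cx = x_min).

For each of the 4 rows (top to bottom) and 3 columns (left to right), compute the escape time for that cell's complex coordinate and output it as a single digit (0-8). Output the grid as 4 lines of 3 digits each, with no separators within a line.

Answer: 442
762
882
882

Derivation:
(row=0, col=0): c = -0.5800 + 1.0100i → escape time 4
(row=0, col=1): c = 0.2100 + 1.0100i → escape time 4
(row=0, col=2): c = 1.0000 + 1.0100i → escape time 2
(row=1, col=0): c = -0.5800 + 0.7100i → escape time 7
(row=1, col=1): c = 0.2100 + 0.7100i → escape time 6
(row=1, col=2): c = 1.0000 + 0.7100i → escape time 2
(row=2, col=0): c = -0.5800 + 0.4100i → escape time 8
(row=2, col=1): c = 0.2100 + 0.4100i → escape time 8
(row=2, col=2): c = 1.0000 + 0.4100i → escape time 2
(row=3, col=0): c = -0.5800 + 0.1100i → escape time 8
(row=3, col=1): c = 0.2100 + 0.1100i → escape time 8
(row=3, col=2): c = 1.0000 + 0.1100i → escape time 2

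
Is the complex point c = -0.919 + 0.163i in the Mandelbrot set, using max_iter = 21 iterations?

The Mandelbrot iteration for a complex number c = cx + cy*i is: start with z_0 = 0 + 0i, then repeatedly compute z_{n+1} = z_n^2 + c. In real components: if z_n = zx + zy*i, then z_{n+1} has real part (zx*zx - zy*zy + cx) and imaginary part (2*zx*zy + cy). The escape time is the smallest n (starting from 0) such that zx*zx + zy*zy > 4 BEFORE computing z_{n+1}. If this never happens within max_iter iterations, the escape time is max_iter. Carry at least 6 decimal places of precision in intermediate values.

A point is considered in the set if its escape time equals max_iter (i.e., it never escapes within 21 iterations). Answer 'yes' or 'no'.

Answer: yes

Derivation:
z_0 = 0 + 0i, c = -0.9190 + 0.1630i
Iter 1: z = -0.9190 + 0.1630i, |z|^2 = 0.8711
Iter 2: z = -0.1010 + -0.1366i, |z|^2 = 0.0289
Iter 3: z = -0.9275 + 0.1906i, |z|^2 = 0.8965
Iter 4: z = -0.0952 + -0.1905i, |z|^2 = 0.0454
Iter 5: z = -0.9462 + 0.1993i, |z|^2 = 0.9351
Iter 6: z = -0.0633 + -0.2141i, |z|^2 = 0.0498
Iter 7: z = -0.9608 + 0.1901i, |z|^2 = 0.9593
Iter 8: z = -0.0319 + -0.2023i, |z|^2 = 0.0420
Iter 9: z = -0.9589 + 0.1759i, |z|^2 = 0.9505
Iter 10: z = -0.0304 + -0.1744i, |z|^2 = 0.0313
Iter 11: z = -0.9485 + 0.1736i, |z|^2 = 0.9298
Iter 12: z = -0.0495 + -0.1663i, |z|^2 = 0.0301
Iter 13: z = -0.9442 + 0.1795i, |z|^2 = 0.9238
Iter 14: z = -0.0597 + -0.1759i, |z|^2 = 0.0345
Iter 15: z = -0.9464 + 0.1840i, |z|^2 = 0.9295
Iter 16: z = -0.0572 + -0.1853i, |z|^2 = 0.0376
Iter 17: z = -0.9500 + 0.1842i, |z|^2 = 0.9365
Iter 18: z = -0.0503 + -0.1870i, |z|^2 = 0.0375
Iter 19: z = -0.9514 + 0.1818i, |z|^2 = 0.9383
Iter 20: z = -0.0468 + -0.1830i, |z|^2 = 0.0357
Did not escape in 21 iterations → in set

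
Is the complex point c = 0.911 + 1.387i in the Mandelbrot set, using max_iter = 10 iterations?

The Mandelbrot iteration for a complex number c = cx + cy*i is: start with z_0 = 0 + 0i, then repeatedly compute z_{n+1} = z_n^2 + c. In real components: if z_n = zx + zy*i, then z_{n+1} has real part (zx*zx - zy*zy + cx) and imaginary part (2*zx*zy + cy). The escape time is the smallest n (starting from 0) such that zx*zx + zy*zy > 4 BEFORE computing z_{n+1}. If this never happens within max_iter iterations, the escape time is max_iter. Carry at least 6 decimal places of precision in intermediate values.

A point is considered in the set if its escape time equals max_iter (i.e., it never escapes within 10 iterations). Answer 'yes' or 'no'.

Answer: no

Derivation:
z_0 = 0 + 0i, c = 0.9110 + 1.3870i
Iter 1: z = 0.9110 + 1.3870i, |z|^2 = 2.7537
Iter 2: z = -0.1828 + 3.9141i, |z|^2 = 15.3537
Escaped at iteration 2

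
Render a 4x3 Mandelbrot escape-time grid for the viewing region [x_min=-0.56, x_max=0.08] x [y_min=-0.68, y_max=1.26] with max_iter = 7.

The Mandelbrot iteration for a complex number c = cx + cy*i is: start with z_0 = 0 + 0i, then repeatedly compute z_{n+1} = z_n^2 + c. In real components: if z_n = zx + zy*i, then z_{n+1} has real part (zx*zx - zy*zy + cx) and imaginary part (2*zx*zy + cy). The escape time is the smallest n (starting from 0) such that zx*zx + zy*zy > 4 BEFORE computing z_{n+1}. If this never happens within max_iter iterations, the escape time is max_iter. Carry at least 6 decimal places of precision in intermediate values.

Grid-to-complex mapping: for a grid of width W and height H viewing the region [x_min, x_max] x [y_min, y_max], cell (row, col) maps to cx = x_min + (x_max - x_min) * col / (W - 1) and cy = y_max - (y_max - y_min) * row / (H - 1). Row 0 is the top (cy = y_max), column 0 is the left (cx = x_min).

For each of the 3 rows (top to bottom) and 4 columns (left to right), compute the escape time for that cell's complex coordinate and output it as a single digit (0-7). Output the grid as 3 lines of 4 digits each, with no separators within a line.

Answer: 3332
7777
7777

Derivation:
(row=0, col=0): c = -0.5600 + 1.2600i → escape time 3
(row=0, col=1): c = -0.3467 + 1.2600i → escape time 3
(row=0, col=2): c = -0.1333 + 1.2600i → escape time 3
(row=0, col=3): c = 0.0800 + 1.2600i → escape time 2
(row=1, col=0): c = -0.5600 + 0.2900i → escape time 7
(row=1, col=1): c = -0.3467 + 0.2900i → escape time 7
(row=1, col=2): c = -0.1333 + 0.2900i → escape time 7
(row=1, col=3): c = 0.0800 + 0.2900i → escape time 7
(row=2, col=0): c = -0.5600 + -0.6800i → escape time 7
(row=2, col=1): c = -0.3467 + -0.6800i → escape time 7
(row=2, col=2): c = -0.1333 + -0.6800i → escape time 7
(row=2, col=3): c = 0.0800 + -0.6800i → escape time 7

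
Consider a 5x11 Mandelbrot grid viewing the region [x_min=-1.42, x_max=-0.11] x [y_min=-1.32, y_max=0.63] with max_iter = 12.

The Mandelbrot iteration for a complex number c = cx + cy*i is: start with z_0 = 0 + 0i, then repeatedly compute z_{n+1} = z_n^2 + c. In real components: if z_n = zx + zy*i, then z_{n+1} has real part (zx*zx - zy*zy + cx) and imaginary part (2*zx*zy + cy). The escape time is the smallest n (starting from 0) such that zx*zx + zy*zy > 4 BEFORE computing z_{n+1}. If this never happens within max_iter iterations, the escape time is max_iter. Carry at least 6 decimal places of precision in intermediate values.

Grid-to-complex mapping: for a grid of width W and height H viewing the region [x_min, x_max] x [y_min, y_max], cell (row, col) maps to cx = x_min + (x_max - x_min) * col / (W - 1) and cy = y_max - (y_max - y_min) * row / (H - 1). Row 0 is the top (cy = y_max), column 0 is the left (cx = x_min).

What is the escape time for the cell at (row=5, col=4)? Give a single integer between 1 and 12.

Answer: 12

Derivation:
z_0 = 0 + 0i, c = -0.1100 + -0.3450i
Iter 1: z = -0.1100 + -0.3450i, |z|^2 = 0.1311
Iter 2: z = -0.2169 + -0.2691i, |z|^2 = 0.1195
Iter 3: z = -0.1354 + -0.2283i, |z|^2 = 0.0704
Iter 4: z = -0.1438 + -0.2832i, |z|^2 = 0.1009
Iter 5: z = -0.1695 + -0.2636i, |z|^2 = 0.0982
Iter 6: z = -0.1507 + -0.2556i, |z|^2 = 0.0881
Iter 7: z = -0.1526 + -0.2679i, |z|^2 = 0.0951
Iter 8: z = -0.1585 + -0.2632i, |z|^2 = 0.0944
Iter 9: z = -0.1542 + -0.2616i, |z|^2 = 0.0922
Iter 10: z = -0.1547 + -0.2644i, |z|^2 = 0.0938
Iter 11: z = -0.1560 + -0.2632i, |z|^2 = 0.0936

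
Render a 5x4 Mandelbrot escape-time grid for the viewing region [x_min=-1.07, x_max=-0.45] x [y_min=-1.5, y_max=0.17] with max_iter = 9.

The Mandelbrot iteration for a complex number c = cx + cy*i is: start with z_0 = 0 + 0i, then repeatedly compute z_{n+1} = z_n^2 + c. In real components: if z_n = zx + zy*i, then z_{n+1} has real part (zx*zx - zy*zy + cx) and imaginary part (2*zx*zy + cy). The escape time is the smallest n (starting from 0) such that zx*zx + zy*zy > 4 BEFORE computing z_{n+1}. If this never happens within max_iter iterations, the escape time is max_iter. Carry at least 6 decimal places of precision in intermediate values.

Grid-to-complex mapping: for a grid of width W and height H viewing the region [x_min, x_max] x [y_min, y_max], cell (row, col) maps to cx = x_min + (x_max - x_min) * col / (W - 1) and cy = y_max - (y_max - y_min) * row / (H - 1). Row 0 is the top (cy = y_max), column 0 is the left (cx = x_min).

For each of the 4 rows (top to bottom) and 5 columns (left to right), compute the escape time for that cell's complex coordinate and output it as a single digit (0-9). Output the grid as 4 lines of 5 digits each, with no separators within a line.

(row=0, col=0): c = -1.0700 + 0.1700i → escape time 9
(row=0, col=1): c = -0.9150 + 0.1700i → escape time 9
(row=0, col=2): c = -0.7600 + 0.1700i → escape time 9
(row=0, col=3): c = -0.6050 + 0.1700i → escape time 9
(row=0, col=4): c = -0.4500 + 0.1700i → escape time 9
(row=1, col=0): c = -1.0700 + -0.3867i → escape time 7
(row=1, col=1): c = -0.9150 + -0.3867i → escape time 7
(row=1, col=2): c = -0.7600 + -0.3867i → escape time 8
(row=1, col=3): c = -0.6050 + -0.3867i → escape time 9
(row=1, col=4): c = -0.4500 + -0.3867i → escape time 9
(row=2, col=0): c = -1.0700 + -0.9433i → escape time 3
(row=2, col=1): c = -0.9150 + -0.9433i → escape time 3
(row=2, col=2): c = -0.7600 + -0.9433i → escape time 3
(row=2, col=3): c = -0.6050 + -0.9433i → escape time 4
(row=2, col=4): c = -0.4500 + -0.9433i → escape time 4
(row=3, col=0): c = -1.0700 + -1.5000i → escape time 2
(row=3, col=1): c = -0.9150 + -1.5000i → escape time 2
(row=3, col=2): c = -0.7600 + -1.5000i → escape time 2
(row=3, col=3): c = -0.6050 + -1.5000i → escape time 2
(row=3, col=4): c = -0.4500 + -1.5000i → escape time 2

Answer: 99999
77899
33344
22222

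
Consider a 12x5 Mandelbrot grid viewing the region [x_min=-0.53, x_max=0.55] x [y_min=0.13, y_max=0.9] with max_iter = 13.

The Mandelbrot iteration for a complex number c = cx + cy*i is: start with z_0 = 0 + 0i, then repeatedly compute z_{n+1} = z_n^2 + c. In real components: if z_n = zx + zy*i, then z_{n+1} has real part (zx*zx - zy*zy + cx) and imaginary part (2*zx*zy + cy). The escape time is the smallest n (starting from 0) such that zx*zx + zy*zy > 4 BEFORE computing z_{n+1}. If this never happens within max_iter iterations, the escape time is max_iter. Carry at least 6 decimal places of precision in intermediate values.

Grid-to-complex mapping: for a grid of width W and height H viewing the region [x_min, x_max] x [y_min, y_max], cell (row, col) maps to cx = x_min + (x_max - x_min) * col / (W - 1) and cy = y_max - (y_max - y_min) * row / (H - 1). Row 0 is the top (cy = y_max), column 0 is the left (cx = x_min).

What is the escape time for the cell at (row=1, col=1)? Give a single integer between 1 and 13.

Answer: 7

Derivation:
z_0 = 0 + 0i, c = -0.4318 + 0.7075i
Iter 1: z = -0.4318 + 0.7075i, |z|^2 = 0.6870
Iter 2: z = -0.7459 + 0.0965i, |z|^2 = 0.5657
Iter 3: z = 0.1153 + 0.5636i, |z|^2 = 0.3309
Iter 4: z = -0.7362 + 0.8374i, |z|^2 = 1.2432
Iter 5: z = -0.5911 + -0.5254i, |z|^2 = 0.6255
Iter 6: z = -0.3584 + 1.3287i, |z|^2 = 1.8939
Iter 7: z = -2.0688 + -0.2450i, |z|^2 = 4.3399
Escaped at iteration 7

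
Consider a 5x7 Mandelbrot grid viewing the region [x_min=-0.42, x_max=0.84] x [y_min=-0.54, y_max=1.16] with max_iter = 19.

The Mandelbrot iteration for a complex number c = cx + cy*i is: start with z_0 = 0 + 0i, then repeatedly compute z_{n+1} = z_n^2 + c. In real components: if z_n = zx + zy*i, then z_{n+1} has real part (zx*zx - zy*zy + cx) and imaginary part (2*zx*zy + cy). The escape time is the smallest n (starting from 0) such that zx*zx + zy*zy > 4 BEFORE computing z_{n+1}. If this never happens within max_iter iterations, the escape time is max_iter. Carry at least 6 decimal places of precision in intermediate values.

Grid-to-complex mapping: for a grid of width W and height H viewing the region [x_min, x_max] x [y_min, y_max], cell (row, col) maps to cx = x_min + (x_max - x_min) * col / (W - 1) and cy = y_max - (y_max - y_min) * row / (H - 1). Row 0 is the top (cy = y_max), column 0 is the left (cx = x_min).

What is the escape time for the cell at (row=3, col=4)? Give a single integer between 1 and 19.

Answer: 3

Derivation:
z_0 = 0 + 0i, c = 0.8400 + 0.3100i
Iter 1: z = 0.8400 + 0.3100i, |z|^2 = 0.8017
Iter 2: z = 1.4495 + 0.8308i, |z|^2 = 2.7913
Iter 3: z = 2.2508 + 2.7185i, |z|^2 = 12.4564
Escaped at iteration 3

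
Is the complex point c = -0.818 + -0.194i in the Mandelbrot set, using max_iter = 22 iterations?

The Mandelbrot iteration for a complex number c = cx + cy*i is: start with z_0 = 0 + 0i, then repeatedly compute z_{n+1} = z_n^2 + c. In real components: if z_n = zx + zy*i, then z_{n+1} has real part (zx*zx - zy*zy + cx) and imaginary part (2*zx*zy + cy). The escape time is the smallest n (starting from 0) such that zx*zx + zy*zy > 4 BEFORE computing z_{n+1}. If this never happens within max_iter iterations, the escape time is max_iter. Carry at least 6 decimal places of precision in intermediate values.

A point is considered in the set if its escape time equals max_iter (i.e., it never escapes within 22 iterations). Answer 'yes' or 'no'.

z_0 = 0 + 0i, c = -0.8180 + -0.1940i
Iter 1: z = -0.8180 + -0.1940i, |z|^2 = 0.7068
Iter 2: z = -0.1865 + 0.1234i, |z|^2 = 0.0500
Iter 3: z = -0.7984 + -0.2400i, |z|^2 = 0.6951
Iter 4: z = -0.2381 + 0.1893i, |z|^2 = 0.0925
Iter 5: z = -0.7971 + -0.2841i, |z|^2 = 0.7162
Iter 6: z = -0.2633 + 0.2590i, |z|^2 = 0.1364
Iter 7: z = -0.8157 + -0.3304i, |z|^2 = 0.7746
Iter 8: z = -0.2617 + 0.3450i, |z|^2 = 0.1876
Iter 9: z = -0.8686 + -0.3746i, |z|^2 = 0.8947
Iter 10: z = -0.2039 + 0.4567i, |z|^2 = 0.2502
Iter 11: z = -0.9850 + -0.3803i, |z|^2 = 1.1149
Iter 12: z = 0.0076 + 0.5552i, |z|^2 = 0.3083
Iter 13: z = -1.1262 + -0.1855i, |z|^2 = 1.3027
Iter 14: z = 0.4159 + 0.2239i, |z|^2 = 0.2231
Iter 15: z = -0.6952 + -0.0078i, |z|^2 = 0.4833
Iter 16: z = -0.3348 + -0.1831i, |z|^2 = 0.1456
Iter 17: z = -0.7394 + -0.0714i, |z|^2 = 0.5519
Iter 18: z = -0.2763 + -0.0885i, |z|^2 = 0.0842
Iter 19: z = -0.7495 + -0.1451i, |z|^2 = 0.5828
Iter 20: z = -0.2773 + 0.0235i, |z|^2 = 0.0775
Iter 21: z = -0.7416 + -0.2070i, |z|^2 = 0.5929
Did not escape in 22 iterations → in set

Answer: yes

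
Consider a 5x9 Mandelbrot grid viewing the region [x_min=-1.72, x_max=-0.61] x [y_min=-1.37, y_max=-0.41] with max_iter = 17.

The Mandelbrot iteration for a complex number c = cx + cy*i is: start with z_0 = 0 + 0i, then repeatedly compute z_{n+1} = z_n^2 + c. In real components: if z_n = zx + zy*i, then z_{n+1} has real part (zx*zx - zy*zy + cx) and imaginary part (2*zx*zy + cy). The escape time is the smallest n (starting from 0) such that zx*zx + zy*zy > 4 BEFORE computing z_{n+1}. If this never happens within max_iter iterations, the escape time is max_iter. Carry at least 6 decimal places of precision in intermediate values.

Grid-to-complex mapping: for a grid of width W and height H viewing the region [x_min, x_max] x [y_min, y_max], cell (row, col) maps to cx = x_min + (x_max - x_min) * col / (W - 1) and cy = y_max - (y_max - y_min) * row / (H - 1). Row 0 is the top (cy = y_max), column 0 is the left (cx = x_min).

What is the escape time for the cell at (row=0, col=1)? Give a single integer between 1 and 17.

z_0 = 0 + 0i, c = -1.4425 + -0.4100i
Iter 1: z = -1.4425 + -0.4100i, |z|^2 = 2.2489
Iter 2: z = 0.4702 + 0.7728i, |z|^2 = 0.8184
Iter 3: z = -1.8187 + 0.3168i, |z|^2 = 3.4080
Iter 4: z = 1.7648 + -1.5623i, |z|^2 = 5.5554
Escaped at iteration 4

Answer: 4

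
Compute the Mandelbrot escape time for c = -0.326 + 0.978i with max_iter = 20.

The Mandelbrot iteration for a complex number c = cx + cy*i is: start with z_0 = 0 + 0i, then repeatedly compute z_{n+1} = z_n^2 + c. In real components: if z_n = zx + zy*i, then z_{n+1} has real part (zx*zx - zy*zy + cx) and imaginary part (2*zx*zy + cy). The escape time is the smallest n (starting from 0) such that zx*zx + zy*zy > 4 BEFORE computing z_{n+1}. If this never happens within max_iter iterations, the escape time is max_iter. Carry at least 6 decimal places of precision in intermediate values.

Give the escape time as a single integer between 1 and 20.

Answer: 5

Derivation:
z_0 = 0 + 0i, c = -0.3260 + 0.9780i
Iter 1: z = -0.3260 + 0.9780i, |z|^2 = 1.0628
Iter 2: z = -1.1762 + 0.3403i, |z|^2 = 1.4993
Iter 3: z = 0.9416 + 0.1774i, |z|^2 = 0.9181
Iter 4: z = 0.5292 + 1.3120i, |z|^2 = 2.0015
Iter 5: z = -1.7674 + 2.3667i, |z|^2 = 8.7248
Escaped at iteration 5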